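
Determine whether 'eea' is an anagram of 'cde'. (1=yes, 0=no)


Sort characters of 'eea': 'aee'
Sort characters of 'cde': 'cde'
Sorted forms differ -> they are NOT anagrams
Result: 0

0


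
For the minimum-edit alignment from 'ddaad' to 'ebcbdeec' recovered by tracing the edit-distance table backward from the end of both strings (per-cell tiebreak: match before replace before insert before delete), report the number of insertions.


Edit distance = 7. Backtracking from cell (5, 8) with preference match > replace > insert > delete,
then listing the resulting alignment 'ddaad' -> 'ebcbdeec' left to right:
  Step 1: insert 'e' [insertion #1]
  Step 2: insert 'b' [insertion #2]
  Step 3: insert 'c' [insertion #3]
  Step 4: replace d->b
  Step 5: keep 'd'
  Step 6: replace a->e
  Step 7: replace a->e
  Step 8: replace d->c
Total insertions: 3

3


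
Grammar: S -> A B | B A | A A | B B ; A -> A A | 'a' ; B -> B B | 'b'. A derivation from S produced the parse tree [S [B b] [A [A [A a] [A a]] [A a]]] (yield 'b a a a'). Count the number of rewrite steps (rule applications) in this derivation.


Every bracketed nonterminal node [X ...] in the tree is produced by exactly one rule application.
Reading the tree off as a leftmost derivation:
  Step 1: S  =>  B A   (applied S -> B A)
  Step 2: B A  =>  b A   (applied B -> b)
  Step 3: b A  =>  b A A   (applied A -> A A)
  Step 4: b A A  =>  b A A A   (applied A -> A A)
  Step 5: b A A A  =>  b a A A   (applied A -> a)
  Step 6: b a A A  =>  b a a A   (applied A -> a)
  Step 7: b a a A  =>  b a a a   (applied A -> a)
Final yield: b a a a
Total rewrite steps: 7

7


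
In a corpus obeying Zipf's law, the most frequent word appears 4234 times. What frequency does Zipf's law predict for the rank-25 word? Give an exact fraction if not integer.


Zipf's law: freq(rank) = f1 / rank
f1 = 4234, rank = 25
freq = 4234 / 25
GCD(4234, 25) = 1
Simplified: 4234/25

4234/25


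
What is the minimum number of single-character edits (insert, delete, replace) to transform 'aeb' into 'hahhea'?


Building DP table for s1='aeb' (len 3) and s2='hahhea' (len 6):
       h  a  h  h  e  a
    0  1  2  3  4  5  6
  a 1  1  1  2  3  4  5
  e 2  2  2  2  3  3  4
  b 3  3  3  3  3  4  4
Edit distance = dp[3][6] = 4

4


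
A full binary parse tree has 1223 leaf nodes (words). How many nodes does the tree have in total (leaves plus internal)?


Leaf nodes (terminals): 1223
Internal nodes = n - 1 = 1223 - 1 = 1222
Total = leaves + internal = 1223 + 1222 = 2445

2445


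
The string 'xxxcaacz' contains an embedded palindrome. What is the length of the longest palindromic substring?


Scanning 'xxxcaacz' for palindromic substrings.
Substring at positions 3-6: 'caac'.
Check: reverse('caac') = 'caac' -> palindrome confirmed.
Neighbouring characters ('x' / 'z') break symmetry, so it cannot extend further.
No longer palindromic substring exists; longest length = 4

4


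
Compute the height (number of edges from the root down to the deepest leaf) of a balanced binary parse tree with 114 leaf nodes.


In a balanced binary tree with n leaves the deepest leaf is ceil(log2(n)) edges below the root.
log2(114) = 6.8329
ceil(6.8329) = 7
height (edges) = 7

7


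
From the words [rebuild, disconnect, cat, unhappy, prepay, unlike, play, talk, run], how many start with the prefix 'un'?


Checking each word for prefix 'un':
  'rebuild' -> no (count: 0)
  'disconnect' -> no (count: 0)
  'cat' -> no (count: 0)
  'unhappy' -> YES, starts with 'un' (count: 1)
  'prepay' -> no (count: 1)
  'unlike' -> YES, starts with 'un' (count: 2)
  'play' -> no (count: 2)
  'talk' -> no (count: 2)
  'run' -> no (count: 2)
Total with prefix 'un': 2

2


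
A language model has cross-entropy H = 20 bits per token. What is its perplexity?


Perplexity formula: PP = 2^H
H = 20
PP = 2^20
PP = 2^20 = 1048576

1048576


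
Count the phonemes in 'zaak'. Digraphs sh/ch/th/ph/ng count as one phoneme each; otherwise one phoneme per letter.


Parsing 'zaak' greedily, digraphs first:
  'z' -> consonant phoneme (phonemes so far: 1)
  'a' -> vowel phoneme (phonemes so far: 2)
  'a' -> vowel phoneme (phonemes so far: 3)
  'k' -> consonant phoneme (phonemes so far: 4)
Total phonemes: 4

4


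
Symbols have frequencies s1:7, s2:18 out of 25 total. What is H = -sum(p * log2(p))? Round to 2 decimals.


Computing entropy H = -sum(p_i * log2(p_i)):
  s1: p = 7/25 = 0.2800, -p*log2(p) = 0.5142
  s2: p = 18/25 = 0.7200, -p*log2(p) = 0.3412
H = sum of terms = 0.8554
Rounded to 2 decimals: 0.86

0.86


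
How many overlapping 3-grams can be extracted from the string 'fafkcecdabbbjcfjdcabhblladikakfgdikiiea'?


String 'fafkcecdabbbjcfjdcabhblladikakfgdikiiea' has length L = 39.
Number of overlapping n-grams = L - n + 1
Substituting: 39 - 3 + 1 = 37

37


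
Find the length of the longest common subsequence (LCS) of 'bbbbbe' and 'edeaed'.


DP table for LCS of 'bbbbbe' and 'edeaed':
       e  d  e  a  e  d
    0  0  0  0  0  0  0
  b 0  0  0  0  0  0  0
  b 0  0  0  0  0  0  0
  b 0  0  0  0  0  0  0
  b 0  0  0  0  0  0  0
  b 0  0  0  0  0  0  0
  e 0  1  1  1  1  1  1
LCS: 'e'
LCS length = 1

1


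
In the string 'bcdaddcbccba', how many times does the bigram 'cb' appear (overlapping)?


Scanning 'bcdaddcbccba' for bigram 'cb':
  Position 0: 'bc' -> no
  Position 1: 'cd' -> no
  Position 2: 'da' -> no
  Position 3: 'ad' -> no
  Position 4: 'dd' -> no
  Position 5: 'dc' -> no
  Position 6: 'cb' -> MATCH
  Position 7: 'bc' -> no
  Position 8: 'cc' -> no
  Position 9: 'cb' -> MATCH
  Position 10: 'ba' -> no
Total matches: 2

2


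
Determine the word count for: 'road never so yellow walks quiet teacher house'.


Counting words by splitting on spaces:
  Word 1: 'road'
  Word 2: 'never'
  Word 3: 'so'
  Word 4: 'yellow'
  Word 5: 'walks'
  Word 6: 'quiet'
  Word 7: 'teacher'
  Word 8: 'house'
Total words: 8

8


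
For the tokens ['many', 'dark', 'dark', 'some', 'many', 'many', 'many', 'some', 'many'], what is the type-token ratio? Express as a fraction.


Tokens: 9
Unique types: ('dark', 'many', 'some') = 3
TTR = 3/9
Simplify: divide both by 3 -> 1/3
TTR = 1/3

1/3


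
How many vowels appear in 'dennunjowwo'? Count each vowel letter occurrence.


Scanning each character of 'dennunjowwo':
  Position 1: 'd' -> consonant (running count: 0)
  Position 2: 'e' -> vowel (running count: 1)
  Position 3: 'n' -> consonant (running count: 1)
  Position 4: 'n' -> consonant (running count: 1)
  Position 5: 'u' -> vowel (running count: 2)
  Position 6: 'n' -> consonant (running count: 2)
  Position 7: 'j' -> consonant (running count: 2)
  Position 8: 'o' -> vowel (running count: 3)
  Position 9: 'w' -> consonant (running count: 3)
  Position 10: 'w' -> consonant (running count: 3)
  Position 11: 'o' -> vowel (running count: 4)
Total vowels: 4

4


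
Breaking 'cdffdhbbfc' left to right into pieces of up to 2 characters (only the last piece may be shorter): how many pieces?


'cdffdhbbfc' has 10 characters.
Chunking with max size 2:
  Chunk 1: 'cd' (positions 0-1)
  Chunk 2: 'ff' (positions 2-3)
  Chunk 3: 'dh' (positions 4-5)
  Chunk 4: 'bb' (positions 6-7)
  Chunk 5: 'fc' (positions 8-9)
Total chunks: ceil(10 / 2) = 5

5


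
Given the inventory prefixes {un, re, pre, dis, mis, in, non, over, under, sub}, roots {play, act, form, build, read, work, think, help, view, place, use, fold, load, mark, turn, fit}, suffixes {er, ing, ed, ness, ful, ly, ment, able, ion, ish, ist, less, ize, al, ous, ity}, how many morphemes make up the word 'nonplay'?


Segmenting 'nonplay' against the inventory:
  'non' -> prefix (morpheme 1)
  'play' -> root (morpheme 2)
Total morphemes: 2

2


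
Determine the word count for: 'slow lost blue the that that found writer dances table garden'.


Counting words by splitting on spaces:
  Word 1: 'slow'
  Word 2: 'lost'
  Word 3: 'blue'
  Word 4: 'the'
  Word 5: 'that'
  Word 6: 'that'
  Word 7: 'found'
  Word 8: 'writer'
  Word 9: 'dances'
  Word 10: 'table'
  Word 11: 'garden'
Total words: 11

11


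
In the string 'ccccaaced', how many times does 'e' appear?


Scanning 'ccccaaced' for 'e':
  Position 7: 'e' -> MATCH (count: 1)
Total occurrences of 'e': 1

1


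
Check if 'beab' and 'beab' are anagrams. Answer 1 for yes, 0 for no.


Sort characters of 'beab': 'abbe'
Sort characters of 'beab': 'abbe'
Sorted forms match -> they ARE anagrams
Result: 1

1


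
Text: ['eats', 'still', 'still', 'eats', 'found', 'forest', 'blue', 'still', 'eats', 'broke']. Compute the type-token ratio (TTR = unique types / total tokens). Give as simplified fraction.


Tokens: 10
Unique types: ('blue', 'broke', 'eats', 'forest', 'found', 'still') = 6
TTR = 6/10
Simplify: divide both by 2 -> 3/5
TTR = 3/5

3/5


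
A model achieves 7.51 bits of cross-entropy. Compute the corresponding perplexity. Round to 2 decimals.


Perplexity formula: PP = 2^H
H = 7.51
PP = 2^7.51
Decompose: 2^7.51 = 2^7 * 2^0.51
2^7 = 128, 2^0.51 ~ 1.4240502
PP ~ 128 * 1.4240502 = 182.2784256
Rounded to 2 decimals: 182.28

182.28


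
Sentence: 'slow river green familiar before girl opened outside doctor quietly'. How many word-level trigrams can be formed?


Word trigrams from [10] words:
  Trigram 1: (slow river green)
  Trigram 2: (river green familiar)
  Trigram 3: (green familiar before)
  Trigram 4: (familiar before girl)
  Trigram 5: (before girl opened)
  Trigram 6: (girl opened outside)
  Trigram 7: (opened outside doctor)
  Trigram 8: (outside doctor quietly)
Total word trigrams: 10 - 2 = 8

8


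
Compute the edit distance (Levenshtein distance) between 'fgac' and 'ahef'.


Building DP table for s1='fgac' (len 4) and s2='ahef' (len 4):
       a  h  e  f
    0  1  2  3  4
  f 1  1  2  3  3
  g 2  2  2  3  4
  a 3  2  3  3  4
  c 4  3  3  4  4
Edit distance = dp[4][4] = 4

4


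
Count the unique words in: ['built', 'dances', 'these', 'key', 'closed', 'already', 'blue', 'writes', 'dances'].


Listing all tokens and tracking unique types:
  Token 1: 'built' -> NEW (unique so far: 1)
  Token 2: 'dances' -> NEW (unique so far: 2)
  Token 3: 'these' -> NEW (unique so far: 3)
  Token 4: 'key' -> NEW (unique so far: 4)
  Token 5: 'closed' -> NEW (unique so far: 5)
  Token 6: 'already' -> NEW (unique so far: 6)
  Token 7: 'blue' -> NEW (unique so far: 7)
  Token 8: 'writes' -> NEW (unique so far: 8)
  Token 9: 'dances' -> duplicate (unique so far: 8)
Unique types: ('already', 'blue', 'built', 'closed', 'dances', 'key', 'these', 'writes')
Vocabulary size: 8

8


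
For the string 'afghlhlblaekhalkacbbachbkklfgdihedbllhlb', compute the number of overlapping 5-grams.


String 'afghlhlblaekhalkacbbachbkklfgdihedbllhlb' has length L = 40.
Number of overlapping n-grams = L - n + 1
Substituting: 40 - 5 + 1 = 36

36


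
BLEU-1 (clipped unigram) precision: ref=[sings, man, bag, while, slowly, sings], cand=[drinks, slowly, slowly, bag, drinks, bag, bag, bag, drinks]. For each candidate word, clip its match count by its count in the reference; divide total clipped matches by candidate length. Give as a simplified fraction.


Reference word counts: {'bag': 1, 'man': 1, 'sings': 2, 'slowly': 1, 'while': 1}
Checking each candidate word (with clipping):
  'drinks' -> not in reference -> no match (matches: 0)
  'slowly' -> in reference (ref count 1, used 1/1) -> match (matches: 1)
  'slowly' -> ref count 1 already used up (1/1) -> clipped, no match (matches: 1)
  'bag' -> in reference (ref count 1, used 1/1) -> match (matches: 2)
  'drinks' -> not in reference -> no match (matches: 2)
  'bag' -> ref count 1 already used up (1/1) -> clipped, no match (matches: 2)
  'bag' -> ref count 1 already used up (1/1) -> clipped, no match (matches: 2)
  'bag' -> ref count 1 already used up (1/1) -> clipped, no match (matches: 2)
  'drinks' -> not in reference -> no match (matches: 2)
Clipped matches: 2, Candidate length: 9
Precision = 2/9

2/9


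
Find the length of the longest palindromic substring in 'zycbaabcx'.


Scanning 'zycbaabcx' for palindromic substrings.
Substring at positions 2-7: 'cbaabc'.
Check: reverse('cbaabc') = 'cbaabc' -> palindrome confirmed.
Neighbouring characters ('y' / 'x') break symmetry, so it cannot extend further.
No longer palindromic substring exists; longest length = 6

6


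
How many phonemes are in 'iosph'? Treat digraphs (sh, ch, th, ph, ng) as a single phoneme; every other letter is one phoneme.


Parsing 'iosph' greedily, digraphs first:
  'i' -> vowel phoneme (phonemes so far: 1)
  'o' -> vowel phoneme (phonemes so far: 2)
  's' -> consonant phoneme (phonemes so far: 3)
  'ph' -> digraph (1 consonant phoneme) (phonemes so far: 4)
Total phonemes: 4

4


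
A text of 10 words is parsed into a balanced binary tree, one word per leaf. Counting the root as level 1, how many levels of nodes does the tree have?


In a balanced binary tree with n leaves the deepest leaf is ceil(log2(n)) edges below the root,
so counting node levels inclusive of root and leaves gives ceil(log2(n)) + 1 levels.
log2(10) = 3.3219
ceil(3.3219) = 4
levels = 4 + 1 = 5

5


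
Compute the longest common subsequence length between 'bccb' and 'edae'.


DP table for LCS of 'bccb' and 'edae':
       e  d  a  e
    0  0  0  0  0
  b 0  0  0  0  0
  c 0  0  0  0  0
  c 0  0  0  0  0
  b 0  0  0  0  0
LCS length = 0

0


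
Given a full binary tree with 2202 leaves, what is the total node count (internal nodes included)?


Leaf nodes (terminals): 2202
Internal nodes = n - 1 = 2202 - 1 = 2201
Total = leaves + internal = 2202 + 2201 = 4403

4403


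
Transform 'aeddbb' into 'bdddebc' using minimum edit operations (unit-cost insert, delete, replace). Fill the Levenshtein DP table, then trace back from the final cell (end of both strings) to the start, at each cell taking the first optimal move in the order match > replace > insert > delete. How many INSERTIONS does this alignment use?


Edit distance = 4. Backtracking from cell (6, 7) with preference match > replace > insert > delete,
then listing the resulting alignment 'aeddbb' -> 'bdddebc' left to right:
  Step 1: replace a->b
  Step 2: replace e->d
  Step 3: keep 'd'
  Step 4: keep 'd'
  Step 5: insert 'e' [insertion #1]
  Step 6: keep 'b'
  Step 7: replace b->c
Total insertions: 1

1


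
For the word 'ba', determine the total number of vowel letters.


Scanning each character of 'ba':
  Position 1: 'b' -> consonant (running count: 0)
  Position 2: 'a' -> vowel (running count: 1)
Total vowels: 1

1


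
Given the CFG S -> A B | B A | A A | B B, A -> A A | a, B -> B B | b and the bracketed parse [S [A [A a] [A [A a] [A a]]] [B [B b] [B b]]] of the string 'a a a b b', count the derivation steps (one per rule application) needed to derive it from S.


Every bracketed nonterminal node [X ...] in the tree is produced by exactly one rule application.
Reading the tree off as a leftmost derivation:
  Step 1: S  =>  A B   (applied S -> A B)
  Step 2: A B  =>  A A B   (applied A -> A A)
  Step 3: A A B  =>  a A B   (applied A -> a)
  Step 4: a A B  =>  a A A B   (applied A -> A A)
  Step 5: a A A B  =>  a a A B   (applied A -> a)
  Step 6: a a A B  =>  a a a B   (applied A -> a)
  Step 7: a a a B  =>  a a a B B   (applied B -> B B)
  Step 8: a a a B B  =>  a a a b B   (applied B -> b)
  Step 9: a a a b B  =>  a a a b b   (applied B -> b)
Final yield: a a a b b
Total rewrite steps: 9

9


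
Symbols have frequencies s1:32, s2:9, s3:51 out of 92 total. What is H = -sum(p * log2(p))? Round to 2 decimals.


Computing entropy H = -sum(p_i * log2(p_i)):
  s1: p = 32/92 = 0.3478, -p*log2(p) = 0.5299
  s2: p = 9/92 = 0.0978, -p*log2(p) = 0.3281
  s3: p = 51/92 = 0.5543, -p*log2(p) = 0.4718
H = sum of terms = 1.3298
Rounded to 2 decimals: 1.33

1.33


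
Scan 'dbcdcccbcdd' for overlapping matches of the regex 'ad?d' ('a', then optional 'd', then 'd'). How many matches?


Pattern: ad?d means 'a', then optional 'd', then 'd'.
Scanning 'dbcdcccbcdd' position-by-position:
  Pos 0: window 'dbc' -> no
  Pos 1: window 'bcd' -> no
  Pos 2: window 'cdc' -> no
  Pos 3: window 'dcc' -> no
  Pos 4: window 'ccc' -> no
  Pos 5: window 'ccb' -> no
  Pos 6: window 'cbc' -> no
  Pos 7: window 'bcd' -> no
  Pos 8: window 'cdd' -> no
  Pos 9: window 'dd' -> no
  Pos 10: window 'd' -> no
Total matches: 0

0


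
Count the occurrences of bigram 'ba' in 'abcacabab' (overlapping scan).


Scanning 'abcacabab' for bigram 'ba':
  Position 0: 'ab' -> no
  Position 1: 'bc' -> no
  Position 2: 'ca' -> no
  Position 3: 'ac' -> no
  Position 4: 'ca' -> no
  Position 5: 'ab' -> no
  Position 6: 'ba' -> MATCH
  Position 7: 'ab' -> no
Total matches: 1

1


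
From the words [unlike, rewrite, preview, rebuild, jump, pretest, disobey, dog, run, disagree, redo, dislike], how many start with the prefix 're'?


Checking each word for prefix 're':
  'unlike' -> no (count: 0)
  'rewrite' -> YES, starts with 're' (count: 1)
  'preview' -> no (count: 1)
  'rebuild' -> YES, starts with 're' (count: 2)
  'jump' -> no (count: 2)
  'pretest' -> no (count: 2)
  'disobey' -> no (count: 2)
  'dog' -> no (count: 2)
  'run' -> no (count: 2)
  'disagree' -> no (count: 2)
  'redo' -> YES, starts with 're' (count: 3)
  'dislike' -> no (count: 3)
Total with prefix 're': 3

3


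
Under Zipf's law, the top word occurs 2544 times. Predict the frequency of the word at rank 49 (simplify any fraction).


Zipf's law: freq(rank) = f1 / rank
f1 = 2544, rank = 49
freq = 2544 / 49
GCD(2544, 49) = 1
Simplified: 2544/49

2544/49


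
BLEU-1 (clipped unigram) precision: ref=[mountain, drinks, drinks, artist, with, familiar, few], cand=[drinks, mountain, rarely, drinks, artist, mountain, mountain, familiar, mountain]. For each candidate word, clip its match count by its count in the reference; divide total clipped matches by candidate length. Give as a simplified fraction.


Reference word counts: {'artist': 1, 'drinks': 2, 'familiar': 1, 'few': 1, 'mountain': 1, 'with': 1}
Checking each candidate word (with clipping):
  'drinks' -> in reference (ref count 2, used 1/2) -> match (matches: 1)
  'mountain' -> in reference (ref count 1, used 1/1) -> match (matches: 2)
  'rarely' -> not in reference -> no match (matches: 2)
  'drinks' -> in reference (ref count 2, used 2/2) -> match (matches: 3)
  'artist' -> in reference (ref count 1, used 1/1) -> match (matches: 4)
  'mountain' -> ref count 1 already used up (1/1) -> clipped, no match (matches: 4)
  'mountain' -> ref count 1 already used up (1/1) -> clipped, no match (matches: 4)
  'familiar' -> in reference (ref count 1, used 1/1) -> match (matches: 5)
  'mountain' -> ref count 1 already used up (1/1) -> clipped, no match (matches: 5)
Clipped matches: 5, Candidate length: 9
Precision = 5/9

5/9


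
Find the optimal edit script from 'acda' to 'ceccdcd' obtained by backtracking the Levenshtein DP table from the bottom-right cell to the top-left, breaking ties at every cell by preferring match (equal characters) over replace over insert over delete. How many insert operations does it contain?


Edit distance = 5. Backtracking from cell (4, 7) with preference match > replace > insert > delete,
then listing the resulting alignment 'acda' -> 'ceccdcd' left to right:
  Step 1: insert 'c' [insertion #1]
  Step 2: insert 'e' [insertion #2]
  Step 3: replace a->c
  Step 4: keep 'c'
  Step 5: keep 'd'
  Step 6: insert 'c' [insertion #3]
  Step 7: replace a->d
Total insertions: 3

3


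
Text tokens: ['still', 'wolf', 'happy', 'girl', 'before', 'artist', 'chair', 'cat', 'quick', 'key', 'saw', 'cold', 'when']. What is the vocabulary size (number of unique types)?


Listing all tokens and tracking unique types:
  Token 1: 'still' -> NEW (unique so far: 1)
  Token 2: 'wolf' -> NEW (unique so far: 2)
  Token 3: 'happy' -> NEW (unique so far: 3)
  Token 4: 'girl' -> NEW (unique so far: 4)
  Token 5: 'before' -> NEW (unique so far: 5)
  Token 6: 'artist' -> NEW (unique so far: 6)
  Token 7: 'chair' -> NEW (unique so far: 7)
  Token 8: 'cat' -> NEW (unique so far: 8)
  Token 9: 'quick' -> NEW (unique so far: 9)
  Token 10: 'key' -> NEW (unique so far: 10)
  Token 11: 'saw' -> NEW (unique so far: 11)
  Token 12: 'cold' -> NEW (unique so far: 12)
  Token 13: 'when' -> NEW (unique so far: 13)
Unique types: ('artist', 'before', 'cat', 'chair', 'cold', 'girl', 'happy', 'key', 'quick', 'saw', 'still', 'when', 'wolf')
Vocabulary size: 13

13


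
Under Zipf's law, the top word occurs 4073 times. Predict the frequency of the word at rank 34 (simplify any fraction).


Zipf's law: freq(rank) = f1 / rank
f1 = 4073, rank = 34
freq = 4073 / 34
GCD(4073, 34) = 1
Simplified: 4073/34

4073/34


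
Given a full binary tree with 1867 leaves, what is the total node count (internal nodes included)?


Leaf nodes (terminals): 1867
Internal nodes = n - 1 = 1867 - 1 = 1866
Total = leaves + internal = 1867 + 1866 = 3733

3733


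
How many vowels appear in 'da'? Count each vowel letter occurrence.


Scanning each character of 'da':
  Position 1: 'd' -> consonant (running count: 0)
  Position 2: 'a' -> vowel (running count: 1)
Total vowels: 1

1


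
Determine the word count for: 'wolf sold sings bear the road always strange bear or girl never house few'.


Counting words by splitting on spaces:
  Word 1: 'wolf'
  Word 2: 'sold'
  Word 3: 'sings'
  Word 4: 'bear'
  Word 5: 'the'
  Word 6: 'road'
  Word 7: 'always'
  Word 8: 'strange'
  Word 9: 'bear'
  Word 10: 'or'
  Word 11: 'girl'
  Word 12: 'never'
  Word 13: 'house'
  Word 14: 'few'
Total words: 14

14


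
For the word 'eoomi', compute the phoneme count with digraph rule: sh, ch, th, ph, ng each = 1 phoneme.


Parsing 'eoomi' greedily, digraphs first:
  'e' -> vowel phoneme (phonemes so far: 1)
  'o' -> vowel phoneme (phonemes so far: 2)
  'o' -> vowel phoneme (phonemes so far: 3)
  'm' -> consonant phoneme (phonemes so far: 4)
  'i' -> vowel phoneme (phonemes so far: 5)
Total phonemes: 5

5


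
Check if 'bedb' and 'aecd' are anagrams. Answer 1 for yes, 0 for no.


Sort characters of 'bedb': 'bbde'
Sort characters of 'aecd': 'acde'
Sorted forms differ -> they are NOT anagrams
Result: 0

0


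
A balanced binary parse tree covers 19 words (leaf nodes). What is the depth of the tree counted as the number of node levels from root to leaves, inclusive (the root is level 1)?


In a balanced binary tree with n leaves the deepest leaf is ceil(log2(n)) edges below the root,
so counting node levels inclusive of root and leaves gives ceil(log2(n)) + 1 levels.
log2(19) = 4.2479
ceil(4.2479) = 5
levels = 5 + 1 = 6

6


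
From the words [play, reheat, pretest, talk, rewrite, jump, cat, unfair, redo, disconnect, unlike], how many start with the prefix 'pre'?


Checking each word for prefix 'pre':
  'play' -> no (count: 0)
  'reheat' -> no (count: 0)
  'pretest' -> YES, starts with 'pre' (count: 1)
  'talk' -> no (count: 1)
  'rewrite' -> no (count: 1)
  'jump' -> no (count: 1)
  'cat' -> no (count: 1)
  'unfair' -> no (count: 1)
  'redo' -> no (count: 1)
  'disconnect' -> no (count: 1)
  'unlike' -> no (count: 1)
Total with prefix 'pre': 1

1


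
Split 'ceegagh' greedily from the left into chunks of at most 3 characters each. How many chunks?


'ceegagh' has 7 characters.
Chunking with max size 3:
  Chunk 1: 'cee' (positions 0-2)
  Chunk 2: 'gag' (positions 3-5)
  Chunk 3: 'h' (positions 6-6)
Total chunks: ceil(7 / 3) = 3

3


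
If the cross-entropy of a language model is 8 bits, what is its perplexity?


Perplexity formula: PP = 2^H
H = 8
PP = 2^8
Steps: 2^1 = 2, 2^2 = 4, 2^3 = 8, 2^4 = 16, 2^5 = 32, 2^6 = 64, 2^7 = 128, 2^8 = 256
PP = 256

256


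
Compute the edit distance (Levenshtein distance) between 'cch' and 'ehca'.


Building DP table for s1='cch' (len 3) and s2='ehca' (len 4):
       e  h  c  a
    0  1  2  3  4
  c 1  1  2  2  3
  c 2  2  2  2  3
  h 3  3  2  3  3
Edit distance = dp[3][4] = 3

3


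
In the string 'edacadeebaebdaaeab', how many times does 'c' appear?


Scanning 'edacadeebaebdaaeab' for 'c':
  Position 3: 'c' -> MATCH (count: 1)
Total occurrences of 'c': 1

1


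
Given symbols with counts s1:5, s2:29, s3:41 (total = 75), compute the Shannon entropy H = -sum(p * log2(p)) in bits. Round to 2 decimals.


Computing entropy H = -sum(p_i * log2(p_i)):
  s1: p = 5/75 = 0.0667, -p*log2(p) = 0.2605
  s2: p = 29/75 = 0.3867, -p*log2(p) = 0.5301
  s3: p = 41/75 = 0.5467, -p*log2(p) = 0.4763
H = sum of terms = 1.2669
Rounded to 2 decimals: 1.27

1.27


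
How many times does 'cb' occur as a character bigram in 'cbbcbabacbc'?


Scanning 'cbbcbabacbc' for bigram 'cb':
  Position 0: 'cb' -> MATCH
  Position 1: 'bb' -> no
  Position 2: 'bc' -> no
  Position 3: 'cb' -> MATCH
  Position 4: 'ba' -> no
  Position 5: 'ab' -> no
  Position 6: 'ba' -> no
  Position 7: 'ac' -> no
  Position 8: 'cb' -> MATCH
  Position 9: 'bc' -> no
Total matches: 3

3


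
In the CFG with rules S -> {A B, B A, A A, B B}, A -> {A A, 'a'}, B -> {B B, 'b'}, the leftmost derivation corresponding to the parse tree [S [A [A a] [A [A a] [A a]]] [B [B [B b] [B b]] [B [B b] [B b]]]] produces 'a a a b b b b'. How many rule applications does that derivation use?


Every bracketed nonterminal node [X ...] in the tree is produced by exactly one rule application.
Reading the tree off as a leftmost derivation:
  Step 1: S  =>  A B   (applied S -> A B)
  Step 2: A B  =>  A A B   (applied A -> A A)
  Step 3: A A B  =>  a A B   (applied A -> a)
  Step 4: a A B  =>  a A A B   (applied A -> A A)
  Step 5: a A A B  =>  a a A B   (applied A -> a)
  Step 6: a a A B  =>  a a a B   (applied A -> a)
  Step 7: a a a B  =>  a a a B B   (applied B -> B B)
  Step 8: a a a B B  =>  a a a B B B   (applied B -> B B)
  Step 9: a a a B B B  =>  a a a b B B   (applied B -> b)
  Step 10: a a a b B B  =>  a a a b b B   (applied B -> b)
  Step 11: a a a b b B  =>  a a a b b B B   (applied B -> B B)
  Step 12: a a a b b B B  =>  a a a b b b B   (applied B -> b)
  Step 13: a a a b b b B  =>  a a a b b b b   (applied B -> b)
Final yield: a a a b b b b
Total rewrite steps: 13

13


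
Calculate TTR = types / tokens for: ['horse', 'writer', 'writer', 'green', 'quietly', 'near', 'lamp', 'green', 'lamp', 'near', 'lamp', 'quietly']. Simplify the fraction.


Tokens: 12
Unique types: ('green', 'horse', 'lamp', 'near', 'quietly', 'writer') = 6
TTR = 6/12
Simplify: divide both by 6 -> 1/2
TTR = 1/2

1/2


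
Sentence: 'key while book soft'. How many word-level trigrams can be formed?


Word trigrams from [4] words:
  Trigram 1: (key while book)
  Trigram 2: (while book soft)
Total word trigrams: 4 - 2 = 2

2


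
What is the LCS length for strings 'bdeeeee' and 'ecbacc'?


DP table for LCS of 'bdeeeee' and 'ecbacc':
       e  c  b  a  c  c
    0  0  0  0  0  0  0
  b 0  0  0  1  1  1  1
  d 0  0  0  1  1  1  1
  e 0  1  1  1  1  1  1
  e 0  1  1  1  1  1  1
  e 0  1  1  1  1  1  1
  e 0  1  1  1  1  1  1
  e 0  1  1  1  1  1  1
LCS: 'b'
LCS length = 1

1


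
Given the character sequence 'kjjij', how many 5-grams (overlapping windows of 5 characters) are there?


String 'kjjij' has length L = 5.
Number of overlapping n-grams = L - n + 1
Substituting: 5 - 5 + 1 = 1

1


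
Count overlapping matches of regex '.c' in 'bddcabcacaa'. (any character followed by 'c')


Pattern: .c means any character followed by 'c'.
Scanning 'bddcabcacaa' position-by-position:
  Pos 0: window 'bd' -> no
  Pos 1: window 'dd' -> no
  Pos 2: window 'dc' -> MATCH
  Pos 3: window 'ca' -> no
  Pos 4: window 'ab' -> no
  Pos 5: window 'bc' -> MATCH
  Pos 6: window 'ca' -> no
  Pos 7: window 'ac' -> MATCH
  Pos 8: window 'ca' -> no
  Pos 9: window 'aa' -> no
  Pos 10: window 'a' -> no
Total matches: 3

3


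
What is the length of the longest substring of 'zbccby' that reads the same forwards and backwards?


Scanning 'zbccby' for palindromic substrings.
Substring at positions 1-4: 'bccb'.
Check: reverse('bccb') = 'bccb' -> palindrome confirmed.
Neighbouring characters ('z' / 'y') break symmetry, so it cannot extend further.
No longer palindromic substring exists; longest length = 4

4


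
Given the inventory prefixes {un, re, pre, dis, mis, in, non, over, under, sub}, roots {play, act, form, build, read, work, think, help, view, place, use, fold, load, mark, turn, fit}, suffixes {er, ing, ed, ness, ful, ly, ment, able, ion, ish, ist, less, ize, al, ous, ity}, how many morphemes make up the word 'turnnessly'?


Segmenting 'turnnessly' against the inventory:
  'turn' -> root (morpheme 1)
  'ness' -> suffix (morpheme 2)
  'ly' -> suffix (morpheme 3)
Total morphemes: 3

3


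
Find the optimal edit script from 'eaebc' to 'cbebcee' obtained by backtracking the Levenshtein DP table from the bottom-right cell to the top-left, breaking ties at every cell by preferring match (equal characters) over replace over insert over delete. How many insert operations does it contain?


Edit distance = 4. Backtracking from cell (5, 7) with preference match > replace > insert > delete,
then listing the resulting alignment 'eaebc' -> 'cbebcee' left to right:
  Step 1: replace e->c
  Step 2: replace a->b
  Step 3: keep 'e'
  Step 4: keep 'b'
  Step 5: keep 'c'
  Step 6: insert 'e' [insertion #1]
  Step 7: insert 'e' [insertion #2]
Total insertions: 2

2


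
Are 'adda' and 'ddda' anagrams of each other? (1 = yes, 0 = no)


Sort characters of 'adda': 'aadd'
Sort characters of 'ddda': 'addd'
Sorted forms differ -> they are NOT anagrams
Result: 0

0


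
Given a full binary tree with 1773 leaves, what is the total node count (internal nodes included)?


Leaf nodes (terminals): 1773
Internal nodes = n - 1 = 1773 - 1 = 1772
Total = leaves + internal = 1773 + 1772 = 3545

3545


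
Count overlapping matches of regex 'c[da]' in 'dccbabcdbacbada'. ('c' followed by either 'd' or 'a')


Pattern: c[da] means 'c' followed by either 'd' or 'a'.
Scanning 'dccbabcdbacbada' position-by-position:
  Pos 0: window 'dc' -> no
  Pos 1: window 'cc' -> no
  Pos 2: window 'cb' -> no
  Pos 3: window 'ba' -> no
  Pos 4: window 'ab' -> no
  Pos 5: window 'bc' -> no
  Pos 6: window 'cd' -> MATCH
  Pos 7: window 'db' -> no
  Pos 8: window 'ba' -> no
  Pos 9: window 'ac' -> no
  Pos 10: window 'cb' -> no
  Pos 11: window 'ba' -> no
  Pos 12: window 'ad' -> no
  Pos 13: window 'da' -> no
  Pos 14: window 'a' -> no
Total matches: 1

1


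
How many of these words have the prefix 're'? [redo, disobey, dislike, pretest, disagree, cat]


Checking each word for prefix 're':
  'redo' -> YES, starts with 're' (count: 1)
  'disobey' -> no (count: 1)
  'dislike' -> no (count: 1)
  'pretest' -> no (count: 1)
  'disagree' -> no (count: 1)
  'cat' -> no (count: 1)
Total with prefix 're': 1

1


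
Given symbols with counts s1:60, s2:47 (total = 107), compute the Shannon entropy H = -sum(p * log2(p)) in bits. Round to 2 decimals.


Computing entropy H = -sum(p_i * log2(p_i)):
  s1: p = 60/107 = 0.5607, -p*log2(p) = 0.4680
  s2: p = 47/107 = 0.4393, -p*log2(p) = 0.5213
H = sum of terms = 0.9893
Rounded to 2 decimals: 0.99

0.99


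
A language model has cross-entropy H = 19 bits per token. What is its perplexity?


Perplexity formula: PP = 2^H
H = 19
PP = 2^19
PP = 2^19 = 524288

524288


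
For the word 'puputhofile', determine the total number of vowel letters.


Scanning each character of 'puputhofile':
  Position 1: 'p' -> consonant (running count: 0)
  Position 2: 'u' -> vowel (running count: 1)
  Position 3: 'p' -> consonant (running count: 1)
  Position 4: 'u' -> vowel (running count: 2)
  Position 5: 't' -> consonant (running count: 2)
  Position 6: 'h' -> consonant (running count: 2)
  Position 7: 'o' -> vowel (running count: 3)
  Position 8: 'f' -> consonant (running count: 3)
  Position 9: 'i' -> vowel (running count: 4)
  Position 10: 'l' -> consonant (running count: 4)
  Position 11: 'e' -> vowel (running count: 5)
Total vowels: 5

5


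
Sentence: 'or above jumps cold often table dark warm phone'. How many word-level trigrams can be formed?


Word trigrams from [9] words:
  Trigram 1: (or above jumps)
  Trigram 2: (above jumps cold)
  Trigram 3: (jumps cold often)
  Trigram 4: (cold often table)
  Trigram 5: (often table dark)
  Trigram 6: (table dark warm)
  Trigram 7: (dark warm phone)
Total word trigrams: 9 - 2 = 7

7


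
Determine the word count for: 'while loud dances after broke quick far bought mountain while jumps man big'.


Counting words by splitting on spaces:
  Word 1: 'while'
  Word 2: 'loud'
  Word 3: 'dances'
  Word 4: 'after'
  Word 5: 'broke'
  Word 6: 'quick'
  Word 7: 'far'
  Word 8: 'bought'
  Word 9: 'mountain'
  Word 10: 'while'
  Word 11: 'jumps'
  Word 12: 'man'
  Word 13: 'big'
Total words: 13

13


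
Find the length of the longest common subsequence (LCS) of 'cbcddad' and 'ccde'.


DP table for LCS of 'cbcddad' and 'ccde':
       c  c  d  e
    0  0  0  0  0
  c 0  1  1  1  1
  b 0  1  1  1  1
  c 0  1  2  2  2
  d 0  1  2  3  3
  d 0  1  2  3  3
  a 0  1  2  3  3
  d 0  1  2  3  3
LCS: 'ccd'
LCS length = 3

3


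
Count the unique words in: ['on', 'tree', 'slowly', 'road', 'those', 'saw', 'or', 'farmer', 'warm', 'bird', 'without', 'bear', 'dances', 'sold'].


Listing all tokens and tracking unique types:
  Token 1: 'on' -> NEW (unique so far: 1)
  Token 2: 'tree' -> NEW (unique so far: 2)
  Token 3: 'slowly' -> NEW (unique so far: 3)
  Token 4: 'road' -> NEW (unique so far: 4)
  Token 5: 'those' -> NEW (unique so far: 5)
  Token 6: 'saw' -> NEW (unique so far: 6)
  Token 7: 'or' -> NEW (unique so far: 7)
  Token 8: 'farmer' -> NEW (unique so far: 8)
  Token 9: 'warm' -> NEW (unique so far: 9)
  Token 10: 'bird' -> NEW (unique so far: 10)
  Token 11: 'without' -> NEW (unique so far: 11)
  Token 12: 'bear' -> NEW (unique so far: 12)
  Token 13: 'dances' -> NEW (unique so far: 13)
  Token 14: 'sold' -> NEW (unique so far: 14)
Unique types: ('bear', 'bird', 'dances', 'farmer', 'on', 'or', 'road', 'saw', 'slowly', 'sold', 'those', 'tree', 'warm', 'without')
Vocabulary size: 14

14


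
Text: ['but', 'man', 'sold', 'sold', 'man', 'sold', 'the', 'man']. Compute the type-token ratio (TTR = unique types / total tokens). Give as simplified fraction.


Tokens: 8
Unique types: ('but', 'man', 'sold', 'the') = 4
TTR = 4/8
Simplify: divide both by 4 -> 1/2
TTR = 1/2

1/2


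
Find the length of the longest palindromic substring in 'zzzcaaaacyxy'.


Scanning 'zzzcaaaacyxy' for palindromic substrings.
Substring at positions 3-8: 'caaaac'.
Check: reverse('caaaac') = 'caaaac' -> palindrome confirmed.
Neighbouring characters ('z' / 'y') break symmetry, so it cannot extend further.
No longer palindromic substring exists; longest length = 6

6


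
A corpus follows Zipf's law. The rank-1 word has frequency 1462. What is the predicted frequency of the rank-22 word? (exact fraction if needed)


Zipf's law: freq(rank) = f1 / rank
f1 = 1462, rank = 22
freq = 1462 / 22
GCD(1462, 22) = 2
Simplified: 731/11

731/11


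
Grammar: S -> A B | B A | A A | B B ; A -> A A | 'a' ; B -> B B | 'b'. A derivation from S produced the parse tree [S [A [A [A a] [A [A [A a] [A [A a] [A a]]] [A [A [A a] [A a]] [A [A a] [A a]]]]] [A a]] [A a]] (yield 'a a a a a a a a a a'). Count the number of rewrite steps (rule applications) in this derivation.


Every bracketed nonterminal node [X ...] in the tree is produced by exactly one rule application.
Reading the tree off as a leftmost derivation:
  Step 1: S  =>  A A   (applied S -> A A)
  Step 2: A A  =>  A A A   (applied A -> A A)
  Step 3: A A A  =>  A A A A   (applied A -> A A)
  Step 4: A A A A  =>  a A A A   (applied A -> a)
  Step 5: a A A A  =>  a A A A A   (applied A -> A A)
  Step 6: a A A A A  =>  a A A A A A   (applied A -> A A)
  Step 7: a A A A A A  =>  a a A A A A   (applied A -> a)
  Step 8: a a A A A A  =>  a a A A A A A   (applied A -> A A)
  Step 9: a a A A A A A  =>  a a a A A A A   (applied A -> a)
  Step 10: a a a A A A A  =>  a a a a A A A   (applied A -> a)
  Step 11: a a a a A A A  =>  a a a a A A A A   (applied A -> A A)
  Step 12: a a a a A A A A  =>  a a a a A A A A A   (applied A -> A A)
  Step 13: a a a a A A A A A  =>  a a a a a A A A A   (applied A -> a)
  Step 14: a a a a a A A A A  =>  a a a a a a A A A   (applied A -> a)
  Step 15: a a a a a a A A A  =>  a a a a a a A A A A   (applied A -> A A)
  Step 16: a a a a a a A A A A  =>  a a a a a a a A A A   (applied A -> a)
  Step 17: a a a a a a a A A A  =>  a a a a a a a a A A   (applied A -> a)
  Step 18: a a a a a a a a A A  =>  a a a a a a a a a A   (applied A -> a)
  Step 19: a a a a a a a a a A  =>  a a a a a a a a a a   (applied A -> a)
Final yield: a a a a a a a a a a
Total rewrite steps: 19

19


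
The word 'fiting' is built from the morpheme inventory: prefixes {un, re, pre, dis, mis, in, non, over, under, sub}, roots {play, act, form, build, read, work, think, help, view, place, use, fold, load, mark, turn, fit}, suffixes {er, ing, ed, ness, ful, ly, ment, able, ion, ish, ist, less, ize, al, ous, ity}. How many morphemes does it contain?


Segmenting 'fiting' against the inventory:
  'fit' -> root (morpheme 1)
  'ing' -> suffix (morpheme 2)
Total morphemes: 2

2


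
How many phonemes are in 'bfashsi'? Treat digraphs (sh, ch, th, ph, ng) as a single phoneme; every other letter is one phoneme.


Parsing 'bfashsi' greedily, digraphs first:
  'b' -> consonant phoneme (phonemes so far: 1)
  'f' -> consonant phoneme (phonemes so far: 2)
  'a' -> vowel phoneme (phonemes so far: 3)
  'sh' -> digraph (1 consonant phoneme) (phonemes so far: 4)
  's' -> consonant phoneme (phonemes so far: 5)
  'i' -> vowel phoneme (phonemes so far: 6)
Total phonemes: 6

6


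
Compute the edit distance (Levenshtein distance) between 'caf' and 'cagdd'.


Building DP table for s1='caf' (len 3) and s2='cagdd' (len 5):
       c  a  g  d  d
    0  1  2  3  4  5
  c 1  0  1  2  3  4
  a 2  1  0  1  2  3
  f 3  2  1  1  2  3
Edit distance = dp[3][5] = 3

3


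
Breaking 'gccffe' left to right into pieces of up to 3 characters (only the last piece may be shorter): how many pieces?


'gccffe' has 6 characters.
Chunking with max size 3:
  Chunk 1: 'gcc' (positions 0-2)
  Chunk 2: 'ffe' (positions 3-5)
Total chunks: ceil(6 / 3) = 2

2


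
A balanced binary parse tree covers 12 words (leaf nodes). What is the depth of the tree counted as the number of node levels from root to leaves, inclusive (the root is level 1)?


In a balanced binary tree with n leaves the deepest leaf is ceil(log2(n)) edges below the root,
so counting node levels inclusive of root and leaves gives ceil(log2(n)) + 1 levels.
log2(12) = 3.5850
ceil(3.5850) = 4
levels = 4 + 1 = 5

5


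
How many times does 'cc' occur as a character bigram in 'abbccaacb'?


Scanning 'abbccaacb' for bigram 'cc':
  Position 0: 'ab' -> no
  Position 1: 'bb' -> no
  Position 2: 'bc' -> no
  Position 3: 'cc' -> MATCH
  Position 4: 'ca' -> no
  Position 5: 'aa' -> no
  Position 6: 'ac' -> no
  Position 7: 'cb' -> no
Total matches: 1

1


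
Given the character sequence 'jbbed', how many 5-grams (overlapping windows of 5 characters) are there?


String 'jbbed' has length L = 5.
Number of overlapping n-grams = L - n + 1
Substituting: 5 - 5 + 1 = 1

1


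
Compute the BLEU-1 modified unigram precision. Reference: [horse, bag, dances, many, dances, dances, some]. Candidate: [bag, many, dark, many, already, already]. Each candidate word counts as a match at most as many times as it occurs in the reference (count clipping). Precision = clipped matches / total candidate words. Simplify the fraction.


Reference word counts: {'bag': 1, 'dances': 3, 'horse': 1, 'many': 1, 'some': 1}
Checking each candidate word (with clipping):
  'bag' -> in reference (ref count 1, used 1/1) -> match (matches: 1)
  'many' -> in reference (ref count 1, used 1/1) -> match (matches: 2)
  'dark' -> not in reference -> no match (matches: 2)
  'many' -> ref count 1 already used up (1/1) -> clipped, no match (matches: 2)
  'already' -> not in reference -> no match (matches: 2)
  'already' -> not in reference -> no match (matches: 2)
Clipped matches: 2, Candidate length: 6
Precision = 2/6 = 1/3

1/3
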